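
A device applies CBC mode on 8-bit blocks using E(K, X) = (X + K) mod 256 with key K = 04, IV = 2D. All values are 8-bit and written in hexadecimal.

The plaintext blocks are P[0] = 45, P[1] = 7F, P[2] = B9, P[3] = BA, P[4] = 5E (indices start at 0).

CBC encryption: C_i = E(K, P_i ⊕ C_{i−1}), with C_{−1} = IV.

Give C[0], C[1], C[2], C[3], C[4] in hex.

C[0]: P[0] ⊕ 2D = 68; E(K, 68) = 6C.
C[1]: P[1] ⊕ 6C = 13; E(K, 13) = 17.
C[2]: P[2] ⊕ 17 = AE; E(K, AE) = B2.
C[3]: P[3] ⊕ B2 = 08; E(K, 08) = 0C.
C[4]: P[4] ⊕ 0C = 52; E(K, 52) = 56.

C[0] = 6C, C[1] = 17, C[2] = B2, C[3] = 0C, C[4] = 56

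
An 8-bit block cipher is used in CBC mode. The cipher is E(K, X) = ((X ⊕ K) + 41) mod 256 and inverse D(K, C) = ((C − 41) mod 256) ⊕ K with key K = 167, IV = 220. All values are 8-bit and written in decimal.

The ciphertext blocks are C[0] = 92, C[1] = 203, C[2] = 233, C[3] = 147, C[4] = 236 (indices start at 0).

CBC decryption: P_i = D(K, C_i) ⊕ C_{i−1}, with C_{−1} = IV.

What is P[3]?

P[3]: D(K, 147) = 205; 205 ⊕ 233 = 36.

P[3] = 36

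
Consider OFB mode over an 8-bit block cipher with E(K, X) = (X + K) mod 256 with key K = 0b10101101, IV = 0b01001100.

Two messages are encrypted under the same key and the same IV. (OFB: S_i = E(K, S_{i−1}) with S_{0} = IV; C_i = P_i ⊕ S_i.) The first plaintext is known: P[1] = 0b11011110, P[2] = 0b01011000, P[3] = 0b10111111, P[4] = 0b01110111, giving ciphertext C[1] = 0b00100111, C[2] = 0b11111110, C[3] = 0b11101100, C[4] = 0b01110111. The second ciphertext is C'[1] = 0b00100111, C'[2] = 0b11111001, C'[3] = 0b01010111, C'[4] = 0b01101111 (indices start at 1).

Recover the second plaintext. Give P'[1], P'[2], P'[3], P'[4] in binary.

In OFB with a reused IV, both messages share the same keystream S_i, so C_i ⊕ C'_i = P_i ⊕ P'_i and thus P'_i = P_i ⊕ C_i ⊕ C'_i.
P'[1]: 0b11011110 ⊕ 0b00100111 ⊕ 0b00100111 = 0b11011110.
P'[2]: 0b01011000 ⊕ 0b11111110 ⊕ 0b11111001 = 0b01011111.
P'[3]: 0b10111111 ⊕ 0b11101100 ⊕ 0b01010111 = 0b00000100.
P'[4]: 0b01110111 ⊕ 0b01110111 ⊕ 0b01101111 = 0b01101111.

P'[1] = 0b11011110, P'[2] = 0b01011111, P'[3] = 0b00000100, P'[4] = 0b01101111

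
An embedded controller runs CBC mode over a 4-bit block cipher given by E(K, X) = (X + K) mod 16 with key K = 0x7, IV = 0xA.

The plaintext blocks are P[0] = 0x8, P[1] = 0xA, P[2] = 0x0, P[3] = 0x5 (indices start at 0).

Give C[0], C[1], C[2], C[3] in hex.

CBC encryption: C_i = E(K, P_i ⊕ C_{i−1}), with C_{−1} = IV.
C[0]: P[0] ⊕ 0xA = 0x2; E(K, 0x2) = 0x9.
C[1]: P[1] ⊕ 0x9 = 0x3; E(K, 0x3) = 0xA.
C[2]: P[2] ⊕ 0xA = 0xA; E(K, 0xA) = 0x1.
C[3]: P[3] ⊕ 0x1 = 0x4; E(K, 0x4) = 0xB.

C[0] = 0x9, C[1] = 0xA, C[2] = 0x1, C[3] = 0xB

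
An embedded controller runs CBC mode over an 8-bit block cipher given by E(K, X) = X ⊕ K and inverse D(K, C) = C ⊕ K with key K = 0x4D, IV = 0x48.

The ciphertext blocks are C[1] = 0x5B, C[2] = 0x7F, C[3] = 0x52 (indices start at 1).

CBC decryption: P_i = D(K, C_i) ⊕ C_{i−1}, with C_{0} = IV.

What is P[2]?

P[2]: D(K, 0x7F) = 0x32; 0x32 ⊕ 0x5B = 0x69.

P[2] = 0x69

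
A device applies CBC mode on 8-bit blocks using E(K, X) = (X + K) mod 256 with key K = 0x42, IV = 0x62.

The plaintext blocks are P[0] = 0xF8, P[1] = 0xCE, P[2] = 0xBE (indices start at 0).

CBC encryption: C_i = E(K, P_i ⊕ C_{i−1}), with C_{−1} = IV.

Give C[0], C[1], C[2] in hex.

C[0]: P[0] ⊕ 0x62 = 0x9A; E(K, 0x9A) = 0xDC.
C[1]: P[1] ⊕ 0xDC = 0x12; E(K, 0x12) = 0x54.
C[2]: P[2] ⊕ 0x54 = 0xEA; E(K, 0xEA) = 0x2C.

C[0] = 0xDC, C[1] = 0x54, C[2] = 0x2C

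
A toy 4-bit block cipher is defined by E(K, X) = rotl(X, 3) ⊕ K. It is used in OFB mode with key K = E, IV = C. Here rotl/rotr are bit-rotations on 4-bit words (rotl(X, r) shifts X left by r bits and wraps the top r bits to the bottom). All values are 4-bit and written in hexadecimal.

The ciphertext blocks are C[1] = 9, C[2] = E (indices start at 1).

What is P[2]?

P[2] = 4

OFB decryption: S_i = E(K, S_{i−1}) with S_{0} = IV; P_i = C_i ⊕ S_i.
P[1]: S = E(K, C) = 8; 9 ⊕ 8 = 1.
P[2]: S = E(K, 8) = A; E ⊕ A = 4.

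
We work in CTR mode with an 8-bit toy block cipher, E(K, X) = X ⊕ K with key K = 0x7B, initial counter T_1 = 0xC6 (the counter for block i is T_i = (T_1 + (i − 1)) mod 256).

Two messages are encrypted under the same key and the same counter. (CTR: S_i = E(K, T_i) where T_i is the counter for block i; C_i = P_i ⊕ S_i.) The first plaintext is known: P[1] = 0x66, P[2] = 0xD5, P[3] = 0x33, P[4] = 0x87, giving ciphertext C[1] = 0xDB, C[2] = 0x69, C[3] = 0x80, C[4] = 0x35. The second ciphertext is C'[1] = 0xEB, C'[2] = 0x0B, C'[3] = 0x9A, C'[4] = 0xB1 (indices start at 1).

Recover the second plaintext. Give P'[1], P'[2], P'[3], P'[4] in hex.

In CTR with a reused counter, both messages share the same keystream S_i, so C_i ⊕ C'_i = P_i ⊕ P'_i and thus P'_i = P_i ⊕ C_i ⊕ C'_i.
P'[1]: 0x66 ⊕ 0xDB ⊕ 0xEB = 0x56.
P'[2]: 0xD5 ⊕ 0x69 ⊕ 0x0B = 0xB7.
P'[3]: 0x33 ⊕ 0x80 ⊕ 0x9A = 0x29.
P'[4]: 0x87 ⊕ 0x35 ⊕ 0xB1 = 0x03.

P'[1] = 0x56, P'[2] = 0xB7, P'[3] = 0x29, P'[4] = 0x03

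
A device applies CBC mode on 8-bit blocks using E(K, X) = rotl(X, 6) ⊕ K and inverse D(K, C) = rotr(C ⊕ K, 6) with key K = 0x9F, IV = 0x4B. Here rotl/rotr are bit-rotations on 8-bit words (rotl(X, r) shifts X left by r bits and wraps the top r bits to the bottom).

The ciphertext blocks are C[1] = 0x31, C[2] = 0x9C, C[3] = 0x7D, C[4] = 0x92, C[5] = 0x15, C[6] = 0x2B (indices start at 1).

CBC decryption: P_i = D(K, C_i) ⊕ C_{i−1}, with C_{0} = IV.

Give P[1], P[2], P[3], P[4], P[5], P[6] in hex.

P[1] = 0xF1, P[2] = 0x3D, P[3] = 0x17, P[4] = 0x49, P[5] = 0xB8, P[6] = 0xC7

P[1]: D(K, 0x31) = 0xBA; 0xBA ⊕ 0x4B = 0xF1.
P[2]: D(K, 0x9C) = 0x0C; 0x0C ⊕ 0x31 = 0x3D.
P[3]: D(K, 0x7D) = 0x8B; 0x8B ⊕ 0x9C = 0x17.
P[4]: D(K, 0x92) = 0x34; 0x34 ⊕ 0x7D = 0x49.
P[5]: D(K, 0x15) = 0x2A; 0x2A ⊕ 0x92 = 0xB8.
P[6]: D(K, 0x2B) = 0xD2; 0xD2 ⊕ 0x15 = 0xC7.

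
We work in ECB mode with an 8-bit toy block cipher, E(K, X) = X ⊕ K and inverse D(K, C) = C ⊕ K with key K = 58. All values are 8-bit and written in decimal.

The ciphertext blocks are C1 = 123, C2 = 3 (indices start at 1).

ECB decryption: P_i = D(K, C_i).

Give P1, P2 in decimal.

P1: D(K, 123) = 65.
P2: D(K, 3) = 57.

P1 = 65, P2 = 57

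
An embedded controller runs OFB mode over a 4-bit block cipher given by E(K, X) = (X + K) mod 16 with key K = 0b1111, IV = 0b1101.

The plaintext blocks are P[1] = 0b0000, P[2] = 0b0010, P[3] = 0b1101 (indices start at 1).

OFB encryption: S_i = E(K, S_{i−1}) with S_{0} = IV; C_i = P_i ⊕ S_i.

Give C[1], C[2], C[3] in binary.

C[1] = 0b1100, C[2] = 0b1001, C[3] = 0b0111

C[1]: S = E(K, 0b1101) = 0b1100; 0b0000 ⊕ 0b1100 = 0b1100.
C[2]: S = E(K, 0b1100) = 0b1011; 0b0010 ⊕ 0b1011 = 0b1001.
C[3]: S = E(K, 0b1011) = 0b1010; 0b1101 ⊕ 0b1010 = 0b0111.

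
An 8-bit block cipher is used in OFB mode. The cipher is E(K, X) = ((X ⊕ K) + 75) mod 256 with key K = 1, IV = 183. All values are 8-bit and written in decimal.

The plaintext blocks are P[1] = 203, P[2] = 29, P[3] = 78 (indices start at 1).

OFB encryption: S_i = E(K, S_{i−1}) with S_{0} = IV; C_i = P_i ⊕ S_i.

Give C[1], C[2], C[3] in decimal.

C[1]: S = E(K, 183) = 1; 203 ⊕ 1 = 202.
C[2]: S = E(K, 1) = 75; 29 ⊕ 75 = 86.
C[3]: S = E(K, 75) = 149; 78 ⊕ 149 = 219.

C[1] = 202, C[2] = 86, C[3] = 219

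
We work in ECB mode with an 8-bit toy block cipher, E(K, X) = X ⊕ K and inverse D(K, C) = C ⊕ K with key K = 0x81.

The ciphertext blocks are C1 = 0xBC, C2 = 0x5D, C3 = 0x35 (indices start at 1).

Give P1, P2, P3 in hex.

P1 = 0x3D, P2 = 0xDC, P3 = 0xB4

ECB decryption: P_i = D(K, C_i).
P1: D(K, 0xBC) = 0x3D.
P2: D(K, 0x5D) = 0xDC.
P3: D(K, 0x35) = 0xB4.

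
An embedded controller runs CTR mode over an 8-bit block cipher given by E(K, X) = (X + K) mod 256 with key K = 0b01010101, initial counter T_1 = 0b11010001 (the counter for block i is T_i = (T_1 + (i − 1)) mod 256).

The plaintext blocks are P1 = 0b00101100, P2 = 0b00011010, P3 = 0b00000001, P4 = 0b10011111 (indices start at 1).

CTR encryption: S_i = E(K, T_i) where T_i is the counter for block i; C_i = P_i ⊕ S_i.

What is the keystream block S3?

0b00101000

C1: T = 0b11010001, S = E(K, T) = 0b00100110; 0b00101100 ⊕ 0b00100110 = 0b00001010.
C2: T = 0b11010010, S = E(K, T) = 0b00100111; 0b00011010 ⊕ 0b00100111 = 0b00111101.
C3: T = 0b11010011, S = E(K, T) = 0b00101000; 0b00000001 ⊕ 0b00101000 = 0b00101001.
So S3 = 0b00101000.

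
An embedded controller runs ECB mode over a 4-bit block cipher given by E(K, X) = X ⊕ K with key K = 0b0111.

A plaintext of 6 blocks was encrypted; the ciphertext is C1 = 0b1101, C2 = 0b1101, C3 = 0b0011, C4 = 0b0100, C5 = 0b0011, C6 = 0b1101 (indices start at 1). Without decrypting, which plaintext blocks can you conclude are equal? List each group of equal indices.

P1 = P2 = P6; P3 = P5

ECB encrypts each block independently with the same key, so equal ciphertext blocks imply equal plaintext blocks.
C1 = C2 = C6 = 0b1101, so P1 = P2 = P6.
C3 = C5 = 0b0011, so P3 = P5.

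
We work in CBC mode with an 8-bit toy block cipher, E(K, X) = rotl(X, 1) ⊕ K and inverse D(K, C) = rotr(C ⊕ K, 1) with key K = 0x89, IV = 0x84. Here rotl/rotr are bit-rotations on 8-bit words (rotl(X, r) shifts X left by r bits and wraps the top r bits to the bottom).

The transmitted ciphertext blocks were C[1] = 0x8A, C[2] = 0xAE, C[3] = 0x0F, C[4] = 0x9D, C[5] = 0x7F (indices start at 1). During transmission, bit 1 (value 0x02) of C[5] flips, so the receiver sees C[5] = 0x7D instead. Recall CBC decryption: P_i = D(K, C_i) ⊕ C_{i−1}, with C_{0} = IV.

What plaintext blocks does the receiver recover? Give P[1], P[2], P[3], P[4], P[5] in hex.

P[1] = 0x05, P[2] = 0x19, P[3] = 0xED, P[4] = 0x05, P[5] = 0xE7

Only C[5] changed, to 0x7D. In CBC, a change in C_i garbles P_i and flips the same bit in P_{i+1}. Decrypting the received ciphertext:
P[1]: D(K, 0x8A) = 0x81; 0x81 ⊕ 0x84 = 0x05.
P[2]: D(K, 0xAE) = 0x93; 0x93 ⊕ 0x8A = 0x19.
P[3]: D(K, 0x0F) = 0x43; 0x43 ⊕ 0xAE = 0xED.
P[4]: D(K, 0x9D) = 0x0A; 0x0A ⊕ 0x0F = 0x05.
P[5]: D(K, 0x7D) = 0x7A; 0x7A ⊕ 0x9D = 0xE7.
Blocks that differ from the original plaintext: P[5].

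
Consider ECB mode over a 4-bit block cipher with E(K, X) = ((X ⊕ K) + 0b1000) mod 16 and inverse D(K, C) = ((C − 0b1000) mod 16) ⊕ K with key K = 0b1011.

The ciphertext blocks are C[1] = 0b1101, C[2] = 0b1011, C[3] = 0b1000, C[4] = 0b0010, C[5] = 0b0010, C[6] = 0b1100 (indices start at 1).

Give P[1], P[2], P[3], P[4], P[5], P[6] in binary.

P[1] = 0b1110, P[2] = 0b1000, P[3] = 0b1011, P[4] = 0b0001, P[5] = 0b0001, P[6] = 0b1111

ECB decryption: P_i = D(K, C_i).
P[1]: D(K, 0b1101) = 0b1110.
P[2]: D(K, 0b1011) = 0b1000.
P[3]: D(K, 0b1000) = 0b1011.
P[4]: D(K, 0b0010) = 0b0001.
P[5]: D(K, 0b0010) = 0b0001.
P[6]: D(K, 0b1100) = 0b1111.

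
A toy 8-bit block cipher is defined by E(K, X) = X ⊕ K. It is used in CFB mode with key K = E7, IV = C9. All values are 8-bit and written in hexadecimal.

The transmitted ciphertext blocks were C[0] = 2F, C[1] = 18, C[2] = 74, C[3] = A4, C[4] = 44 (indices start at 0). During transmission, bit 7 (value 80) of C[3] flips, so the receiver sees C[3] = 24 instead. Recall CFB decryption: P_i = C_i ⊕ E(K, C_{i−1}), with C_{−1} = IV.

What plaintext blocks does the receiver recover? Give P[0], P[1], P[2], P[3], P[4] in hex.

P[0] = 01, P[1] = D0, P[2] = 8B, P[3] = B7, P[4] = 87

Only C[3] changed, to 24. In CFB, a change in C_i flips the same bit in P_i and garbles P_{i+1}. Decrypting the received ciphertext:
P[0]: E(K, C9) = 2E; 2F ⊕ 2E = 01.
P[1]: E(K, 2F) = C8; 18 ⊕ C8 = D0.
P[2]: E(K, 18) = FF; 74 ⊕ FF = 8B.
P[3]: E(K, 74) = 93; 24 ⊕ 93 = B7.
P[4]: E(K, 24) = C3; 44 ⊕ C3 = 87.
Blocks that differ from the original plaintext: P[3], P[4].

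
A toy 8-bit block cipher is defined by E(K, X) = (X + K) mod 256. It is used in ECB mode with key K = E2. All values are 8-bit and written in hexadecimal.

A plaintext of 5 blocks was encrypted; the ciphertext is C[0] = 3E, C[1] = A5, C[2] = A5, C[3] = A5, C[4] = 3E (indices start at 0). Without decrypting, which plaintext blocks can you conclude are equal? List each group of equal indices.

P[0] = P[4]; P[1] = P[2] = P[3]

ECB encrypts each block independently with the same key, so equal ciphertext blocks imply equal plaintext blocks.
C[0] = C[4] = 3E, so P[0] = P[4].
C[1] = C[2] = C[3] = A5, so P[1] = P[2] = P[3].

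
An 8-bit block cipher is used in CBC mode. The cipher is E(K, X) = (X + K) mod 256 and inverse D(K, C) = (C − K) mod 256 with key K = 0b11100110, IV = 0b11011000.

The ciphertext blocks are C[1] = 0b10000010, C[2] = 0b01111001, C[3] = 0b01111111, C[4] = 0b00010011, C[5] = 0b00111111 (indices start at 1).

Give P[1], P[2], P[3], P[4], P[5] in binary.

P[1] = 0b01000100, P[2] = 0b00010001, P[3] = 0b11100000, P[4] = 0b01010010, P[5] = 0b01001010

CBC decryption: P_i = D(K, C_i) ⊕ C_{i−1}, with C_{0} = IV.
P[1]: D(K, 0b10000010) = 0b10011100; 0b10011100 ⊕ 0b11011000 = 0b01000100.
P[2]: D(K, 0b01111001) = 0b10010011; 0b10010011 ⊕ 0b10000010 = 0b00010001.
P[3]: D(K, 0b01111111) = 0b10011001; 0b10011001 ⊕ 0b01111001 = 0b11100000.
P[4]: D(K, 0b00010011) = 0b00101101; 0b00101101 ⊕ 0b01111111 = 0b01010010.
P[5]: D(K, 0b00111111) = 0b01011001; 0b01011001 ⊕ 0b00010011 = 0b01001010.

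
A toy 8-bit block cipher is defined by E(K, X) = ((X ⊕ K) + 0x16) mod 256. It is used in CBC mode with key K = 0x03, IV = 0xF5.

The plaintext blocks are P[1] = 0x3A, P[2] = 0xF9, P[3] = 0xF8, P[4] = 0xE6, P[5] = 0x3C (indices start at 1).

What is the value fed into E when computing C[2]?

0x1B

CBC encryption: C_i = E(K, P_i ⊕ C_{i−1}), with C_{0} = IV.
C[1]: P[1] ⊕ 0xF5 = 0xCF; E(K, 0xCF) = 0xE2.
C[2]: P[2] ⊕ 0xE2 = 0x1B; E(K, 0x1B) = 0x2E.
So the input to E for block [2] is 0x1B.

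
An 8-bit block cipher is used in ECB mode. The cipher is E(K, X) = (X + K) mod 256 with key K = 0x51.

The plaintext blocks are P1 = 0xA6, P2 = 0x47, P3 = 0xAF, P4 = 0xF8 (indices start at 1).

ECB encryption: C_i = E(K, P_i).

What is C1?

C1 = 0xF7

C1: E(K, 0xA6) = 0xF7.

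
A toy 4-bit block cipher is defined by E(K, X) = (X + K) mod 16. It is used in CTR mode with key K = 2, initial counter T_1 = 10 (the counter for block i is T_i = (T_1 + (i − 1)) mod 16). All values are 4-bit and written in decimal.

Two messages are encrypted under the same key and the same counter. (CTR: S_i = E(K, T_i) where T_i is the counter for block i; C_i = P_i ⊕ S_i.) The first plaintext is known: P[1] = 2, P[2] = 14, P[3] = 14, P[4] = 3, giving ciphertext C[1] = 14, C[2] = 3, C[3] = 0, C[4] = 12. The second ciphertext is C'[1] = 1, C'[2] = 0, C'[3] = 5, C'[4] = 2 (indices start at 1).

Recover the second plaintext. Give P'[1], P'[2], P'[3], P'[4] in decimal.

In CTR with a reused counter, both messages share the same keystream S_i, so C_i ⊕ C'_i = P_i ⊕ P'_i and thus P'_i = P_i ⊕ C_i ⊕ C'_i.
P'[1]: 2 ⊕ 14 ⊕ 1 = 13.
P'[2]: 14 ⊕ 3 ⊕ 0 = 13.
P'[3]: 14 ⊕ 0 ⊕ 5 = 11.
P'[4]: 3 ⊕ 12 ⊕ 2 = 13.

P'[1] = 13, P'[2] = 13, P'[3] = 11, P'[4] = 13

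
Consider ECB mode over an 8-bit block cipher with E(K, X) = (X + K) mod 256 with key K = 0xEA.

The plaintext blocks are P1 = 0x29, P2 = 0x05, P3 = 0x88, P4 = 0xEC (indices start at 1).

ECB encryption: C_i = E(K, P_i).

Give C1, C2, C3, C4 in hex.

C1: E(K, 0x29) = 0x13.
C2: E(K, 0x05) = 0xEF.
C3: E(K, 0x88) = 0x72.
C4: E(K, 0xEC) = 0xD6.

C1 = 0x13, C2 = 0xEF, C3 = 0x72, C4 = 0xD6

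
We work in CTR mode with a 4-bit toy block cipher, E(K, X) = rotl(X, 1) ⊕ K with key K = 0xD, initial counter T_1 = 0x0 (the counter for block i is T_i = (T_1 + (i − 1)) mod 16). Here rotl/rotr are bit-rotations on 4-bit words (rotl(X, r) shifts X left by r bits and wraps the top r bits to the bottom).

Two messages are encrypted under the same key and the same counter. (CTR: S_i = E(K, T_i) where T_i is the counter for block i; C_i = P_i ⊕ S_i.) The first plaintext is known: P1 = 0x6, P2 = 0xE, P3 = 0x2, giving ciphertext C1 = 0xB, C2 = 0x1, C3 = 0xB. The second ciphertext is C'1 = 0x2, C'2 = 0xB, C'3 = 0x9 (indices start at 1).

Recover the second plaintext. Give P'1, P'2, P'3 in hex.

P'1 = 0xF, P'2 = 0x4, P'3 = 0x0

In CTR with a reused counter, both messages share the same keystream S_i, so C_i ⊕ C'_i = P_i ⊕ P'_i and thus P'_i = P_i ⊕ C_i ⊕ C'_i.
P'1: 0x6 ⊕ 0xB ⊕ 0x2 = 0xF.
P'2: 0xE ⊕ 0x1 ⊕ 0xB = 0x4.
P'3: 0x2 ⊕ 0xB ⊕ 0x9 = 0x0.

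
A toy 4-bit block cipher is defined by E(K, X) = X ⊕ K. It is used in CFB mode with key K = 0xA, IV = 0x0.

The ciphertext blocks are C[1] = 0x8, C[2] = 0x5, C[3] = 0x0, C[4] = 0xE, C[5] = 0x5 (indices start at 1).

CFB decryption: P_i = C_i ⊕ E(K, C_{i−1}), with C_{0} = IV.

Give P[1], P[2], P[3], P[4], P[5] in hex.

P[1]: E(K, 0x0) = 0xA; 0x8 ⊕ 0xA = 0x2.
P[2]: E(K, 0x8) = 0x2; 0x5 ⊕ 0x2 = 0x7.
P[3]: E(K, 0x5) = 0xF; 0x0 ⊕ 0xF = 0xF.
P[4]: E(K, 0x0) = 0xA; 0xE ⊕ 0xA = 0x4.
P[5]: E(K, 0xE) = 0x4; 0x5 ⊕ 0x4 = 0x1.

P[1] = 0x2, P[2] = 0x7, P[3] = 0xF, P[4] = 0x4, P[5] = 0x1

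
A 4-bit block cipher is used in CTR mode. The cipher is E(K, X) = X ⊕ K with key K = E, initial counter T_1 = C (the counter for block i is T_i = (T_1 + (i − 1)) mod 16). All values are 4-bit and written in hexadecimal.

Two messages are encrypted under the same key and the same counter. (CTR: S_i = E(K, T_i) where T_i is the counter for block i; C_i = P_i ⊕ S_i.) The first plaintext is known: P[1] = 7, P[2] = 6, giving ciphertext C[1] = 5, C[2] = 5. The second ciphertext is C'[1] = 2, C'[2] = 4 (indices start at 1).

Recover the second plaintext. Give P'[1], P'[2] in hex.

In CTR with a reused counter, both messages share the same keystream S_i, so C_i ⊕ C'_i = P_i ⊕ P'_i and thus P'_i = P_i ⊕ C_i ⊕ C'_i.
P'[1]: 7 ⊕ 5 ⊕ 2 = 0.
P'[2]: 6 ⊕ 5 ⊕ 4 = 7.

P'[1] = 0, P'[2] = 7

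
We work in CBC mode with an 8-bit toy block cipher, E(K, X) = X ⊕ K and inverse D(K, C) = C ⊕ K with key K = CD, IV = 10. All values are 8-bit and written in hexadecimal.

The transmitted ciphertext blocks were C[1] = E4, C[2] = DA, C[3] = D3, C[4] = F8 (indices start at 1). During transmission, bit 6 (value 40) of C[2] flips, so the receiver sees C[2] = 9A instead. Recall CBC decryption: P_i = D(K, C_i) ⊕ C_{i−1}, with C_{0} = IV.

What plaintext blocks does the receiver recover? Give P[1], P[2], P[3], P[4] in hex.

P[1] = 39, P[2] = B3, P[3] = 84, P[4] = E6

Only C[2] changed, to 9A. In CBC, a change in C_i garbles P_i and flips the same bit in P_{i+1}. Decrypting the received ciphertext:
P[1]: D(K, E4) = 29; 29 ⊕ 10 = 39.
P[2]: D(K, 9A) = 57; 57 ⊕ E4 = B3.
P[3]: D(K, D3) = 1E; 1E ⊕ 9A = 84.
P[4]: D(K, F8) = 35; 35 ⊕ D3 = E6.
Blocks that differ from the original plaintext: P[2], P[3].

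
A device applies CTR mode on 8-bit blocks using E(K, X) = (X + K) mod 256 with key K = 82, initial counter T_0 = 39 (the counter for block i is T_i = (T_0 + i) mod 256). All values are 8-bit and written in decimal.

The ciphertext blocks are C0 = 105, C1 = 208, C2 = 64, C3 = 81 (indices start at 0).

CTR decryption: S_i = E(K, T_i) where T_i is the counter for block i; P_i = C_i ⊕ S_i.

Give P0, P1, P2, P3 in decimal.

P0: T = 39, S = E(K, T) = 121; 105 ⊕ 121 = 16.
P1: T = 40, S = E(K, T) = 122; 208 ⊕ 122 = 170.
P2: T = 41, S = E(K, T) = 123; 64 ⊕ 123 = 59.
P3: T = 42, S = E(K, T) = 124; 81 ⊕ 124 = 45.

P0 = 16, P1 = 170, P2 = 59, P3 = 45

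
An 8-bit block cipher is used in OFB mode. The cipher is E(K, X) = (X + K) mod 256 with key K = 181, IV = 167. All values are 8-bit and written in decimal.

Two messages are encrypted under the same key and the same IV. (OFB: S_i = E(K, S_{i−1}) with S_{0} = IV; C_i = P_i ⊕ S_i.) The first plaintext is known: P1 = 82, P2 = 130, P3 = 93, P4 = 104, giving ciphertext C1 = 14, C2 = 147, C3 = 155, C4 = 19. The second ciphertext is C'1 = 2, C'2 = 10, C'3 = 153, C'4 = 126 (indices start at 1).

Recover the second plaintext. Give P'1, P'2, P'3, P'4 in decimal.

P'1 = 94, P'2 = 27, P'3 = 95, P'4 = 5

In OFB with a reused IV, both messages share the same keystream S_i, so C_i ⊕ C'_i = P_i ⊕ P'_i and thus P'_i = P_i ⊕ C_i ⊕ C'_i.
P'1: 82 ⊕ 14 ⊕ 2 = 94.
P'2: 130 ⊕ 147 ⊕ 10 = 27.
P'3: 93 ⊕ 155 ⊕ 153 = 95.
P'4: 104 ⊕ 19 ⊕ 126 = 5.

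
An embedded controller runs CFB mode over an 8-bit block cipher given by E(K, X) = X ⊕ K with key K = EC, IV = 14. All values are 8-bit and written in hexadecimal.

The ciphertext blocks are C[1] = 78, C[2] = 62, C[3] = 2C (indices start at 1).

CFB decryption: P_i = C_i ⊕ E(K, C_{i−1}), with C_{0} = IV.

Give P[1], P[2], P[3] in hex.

P[1] = 80, P[2] = F6, P[3] = A2

P[1]: E(K, 14) = F8; 78 ⊕ F8 = 80.
P[2]: E(K, 78) = 94; 62 ⊕ 94 = F6.
P[3]: E(K, 62) = 8E; 2C ⊕ 8E = A2.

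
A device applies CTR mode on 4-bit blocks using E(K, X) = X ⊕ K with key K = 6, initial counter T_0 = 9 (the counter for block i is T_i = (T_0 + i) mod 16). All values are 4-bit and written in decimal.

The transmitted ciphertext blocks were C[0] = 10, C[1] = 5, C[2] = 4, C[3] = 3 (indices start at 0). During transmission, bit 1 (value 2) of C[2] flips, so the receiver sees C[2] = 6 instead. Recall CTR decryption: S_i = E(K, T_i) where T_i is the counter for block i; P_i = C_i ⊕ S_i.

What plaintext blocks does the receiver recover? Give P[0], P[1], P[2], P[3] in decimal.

Only C[2] changed, to 6. In CTR, a change in C_i flips the same bit in P_i only; the keystream is unaffected. Decrypting the received ciphertext:
P[0]: T = 9, S = E(K, T) = 15; 10 ⊕ 15 = 5.
P[1]: T = 10, S = E(K, T) = 12; 5 ⊕ 12 = 9.
P[2]: T = 11, S = E(K, T) = 13; 6 ⊕ 13 = 11.
P[3]: T = 12, S = E(K, T) = 10; 3 ⊕ 10 = 9.
Blocks that differ from the original plaintext: P[2].

P[0] = 5, P[1] = 9, P[2] = 11, P[3] = 9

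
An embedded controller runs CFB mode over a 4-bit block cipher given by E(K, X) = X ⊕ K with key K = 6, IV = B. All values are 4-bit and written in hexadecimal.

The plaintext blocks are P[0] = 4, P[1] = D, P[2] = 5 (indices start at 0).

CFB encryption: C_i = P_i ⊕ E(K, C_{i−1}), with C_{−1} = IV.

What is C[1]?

C[0]: E(K, B) = D; 4 ⊕ D = 9.
C[1]: E(K, 9) = F; D ⊕ F = 2.

C[1] = 2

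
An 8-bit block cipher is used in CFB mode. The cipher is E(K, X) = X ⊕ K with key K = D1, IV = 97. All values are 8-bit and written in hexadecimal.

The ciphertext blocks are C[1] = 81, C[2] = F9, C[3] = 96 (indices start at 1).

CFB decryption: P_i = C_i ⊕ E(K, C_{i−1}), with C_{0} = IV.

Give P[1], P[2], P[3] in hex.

P[1] = C7, P[2] = A9, P[3] = BE

P[1]: E(K, 97) = 46; 81 ⊕ 46 = C7.
P[2]: E(K, 81) = 50; F9 ⊕ 50 = A9.
P[3]: E(K, F9) = 28; 96 ⊕ 28 = BE.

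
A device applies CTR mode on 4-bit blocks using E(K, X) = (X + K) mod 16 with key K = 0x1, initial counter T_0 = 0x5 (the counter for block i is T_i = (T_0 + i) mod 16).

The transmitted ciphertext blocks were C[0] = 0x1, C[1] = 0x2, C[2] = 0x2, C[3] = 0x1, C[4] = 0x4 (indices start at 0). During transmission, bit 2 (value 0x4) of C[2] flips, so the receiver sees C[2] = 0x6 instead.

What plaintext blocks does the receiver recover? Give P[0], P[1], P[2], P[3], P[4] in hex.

P[0] = 0x7, P[1] = 0x5, P[2] = 0xE, P[3] = 0x8, P[4] = 0xE

CTR decryption: S_i = E(K, T_i) where T_i is the counter for block i; P_i = C_i ⊕ S_i.
Only C[2] changed, to 0x6. In CTR, a change in C_i flips the same bit in P_i only; the keystream is unaffected. Decrypting the received ciphertext:
P[0]: T = 0x5, S = E(K, T) = 0x6; 0x1 ⊕ 0x6 = 0x7.
P[1]: T = 0x6, S = E(K, T) = 0x7; 0x2 ⊕ 0x7 = 0x5.
P[2]: T = 0x7, S = E(K, T) = 0x8; 0x6 ⊕ 0x8 = 0xE.
P[3]: T = 0x8, S = E(K, T) = 0x9; 0x1 ⊕ 0x9 = 0x8.
P[4]: T = 0x9, S = E(K, T) = 0xA; 0x4 ⊕ 0xA = 0xE.
Blocks that differ from the original plaintext: P[2].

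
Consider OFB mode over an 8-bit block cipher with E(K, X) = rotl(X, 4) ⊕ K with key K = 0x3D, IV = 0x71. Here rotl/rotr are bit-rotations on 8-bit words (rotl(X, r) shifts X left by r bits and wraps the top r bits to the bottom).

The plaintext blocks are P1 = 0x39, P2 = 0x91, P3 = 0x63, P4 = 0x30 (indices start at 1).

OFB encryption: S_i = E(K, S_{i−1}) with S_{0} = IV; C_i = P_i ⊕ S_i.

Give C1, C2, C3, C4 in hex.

C1: S = E(K, 0x71) = 0x2A; 0x39 ⊕ 0x2A = 0x13.
C2: S = E(K, 0x2A) = 0x9F; 0x91 ⊕ 0x9F = 0x0E.
C3: S = E(K, 0x9F) = 0xC4; 0x63 ⊕ 0xC4 = 0xA7.
C4: S = E(K, 0xC4) = 0x71; 0x30 ⊕ 0x71 = 0x41.

C1 = 0x13, C2 = 0x0E, C3 = 0xA7, C4 = 0x41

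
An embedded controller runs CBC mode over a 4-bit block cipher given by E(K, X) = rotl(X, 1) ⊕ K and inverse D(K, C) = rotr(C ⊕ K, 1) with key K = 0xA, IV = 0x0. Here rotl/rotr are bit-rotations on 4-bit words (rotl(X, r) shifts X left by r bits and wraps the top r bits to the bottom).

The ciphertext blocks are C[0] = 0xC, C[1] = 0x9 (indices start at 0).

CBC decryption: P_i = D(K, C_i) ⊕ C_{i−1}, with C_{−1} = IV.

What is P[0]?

P[0] = 0x3

P[0]: D(K, 0xC) = 0x3; 0x3 ⊕ 0x0 = 0x3.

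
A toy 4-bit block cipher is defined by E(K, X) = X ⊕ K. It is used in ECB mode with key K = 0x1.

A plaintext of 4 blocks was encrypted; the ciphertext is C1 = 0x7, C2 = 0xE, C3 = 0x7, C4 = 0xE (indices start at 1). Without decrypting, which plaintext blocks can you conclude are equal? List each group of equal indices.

ECB encrypts each block independently with the same key, so equal ciphertext blocks imply equal plaintext blocks.
C1 = C3 = 0x7, so P1 = P3.
C2 = C4 = 0xE, so P2 = P4.

P1 = P3; P2 = P4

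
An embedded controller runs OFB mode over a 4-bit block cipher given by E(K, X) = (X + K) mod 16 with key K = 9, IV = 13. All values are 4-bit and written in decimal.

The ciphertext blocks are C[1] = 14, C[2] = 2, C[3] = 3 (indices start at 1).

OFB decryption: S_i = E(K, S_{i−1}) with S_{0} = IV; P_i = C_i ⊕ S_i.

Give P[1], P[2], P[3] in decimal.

P[1]: S = E(K, 13) = 6; 14 ⊕ 6 = 8.
P[2]: S = E(K, 6) = 15; 2 ⊕ 15 = 13.
P[3]: S = E(K, 15) = 8; 3 ⊕ 8 = 11.

P[1] = 8, P[2] = 13, P[3] = 11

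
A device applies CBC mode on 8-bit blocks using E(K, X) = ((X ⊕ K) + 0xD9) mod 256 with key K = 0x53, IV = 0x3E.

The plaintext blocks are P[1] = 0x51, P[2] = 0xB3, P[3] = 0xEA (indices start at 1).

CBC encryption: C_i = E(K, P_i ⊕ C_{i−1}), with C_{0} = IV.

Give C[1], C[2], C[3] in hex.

C[1]: P[1] ⊕ 0x3E = 0x6F; E(K, 0x6F) = 0x15.
C[2]: P[2] ⊕ 0x15 = 0xA6; E(K, 0xA6) = 0xCE.
C[3]: P[3] ⊕ 0xCE = 0x24; E(K, 0x24) = 0x50.

C[1] = 0x15, C[2] = 0xCE, C[3] = 0x50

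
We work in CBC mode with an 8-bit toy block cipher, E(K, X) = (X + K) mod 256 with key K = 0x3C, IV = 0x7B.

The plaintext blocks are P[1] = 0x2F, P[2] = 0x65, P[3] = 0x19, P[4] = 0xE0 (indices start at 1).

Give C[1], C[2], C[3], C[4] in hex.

C[1] = 0x90, C[2] = 0x31, C[3] = 0x64, C[4] = 0xC0

CBC encryption: C_i = E(K, P_i ⊕ C_{i−1}), with C_{0} = IV.
C[1]: P[1] ⊕ 0x7B = 0x54; E(K, 0x54) = 0x90.
C[2]: P[2] ⊕ 0x90 = 0xF5; E(K, 0xF5) = 0x31.
C[3]: P[3] ⊕ 0x31 = 0x28; E(K, 0x28) = 0x64.
C[4]: P[4] ⊕ 0x64 = 0x84; E(K, 0x84) = 0xC0.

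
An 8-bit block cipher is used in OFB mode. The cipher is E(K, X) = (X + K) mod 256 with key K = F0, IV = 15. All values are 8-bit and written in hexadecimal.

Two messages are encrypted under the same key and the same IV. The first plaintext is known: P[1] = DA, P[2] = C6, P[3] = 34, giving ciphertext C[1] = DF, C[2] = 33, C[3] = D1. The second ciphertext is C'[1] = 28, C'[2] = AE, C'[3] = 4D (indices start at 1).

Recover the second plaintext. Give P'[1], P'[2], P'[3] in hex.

In OFB with a reused IV, both messages share the same keystream S_i, so C_i ⊕ C'_i = P_i ⊕ P'_i and thus P'_i = P_i ⊕ C_i ⊕ C'_i.
P'[1]: DA ⊕ DF ⊕ 28 = 2D.
P'[2]: C6 ⊕ 33 ⊕ AE = 5B.
P'[3]: 34 ⊕ D1 ⊕ 4D = A8.

P'[1] = 2D, P'[2] = 5B, P'[3] = A8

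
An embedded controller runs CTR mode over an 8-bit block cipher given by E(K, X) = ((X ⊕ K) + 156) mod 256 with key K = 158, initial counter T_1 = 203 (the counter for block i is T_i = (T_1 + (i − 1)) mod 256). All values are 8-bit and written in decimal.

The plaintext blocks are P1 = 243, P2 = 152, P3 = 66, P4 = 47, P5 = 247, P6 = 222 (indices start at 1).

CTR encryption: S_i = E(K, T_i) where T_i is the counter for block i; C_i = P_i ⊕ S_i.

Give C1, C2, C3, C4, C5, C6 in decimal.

C1 = 2, C2 = 118, C3 = 173, C4 = 195, C5 = 26, C6 = 52

C1: T = 203, S = E(K, T) = 241; 243 ⊕ 241 = 2.
C2: T = 204, S = E(K, T) = 238; 152 ⊕ 238 = 118.
C3: T = 205, S = E(K, T) = 239; 66 ⊕ 239 = 173.
C4: T = 206, S = E(K, T) = 236; 47 ⊕ 236 = 195.
C5: T = 207, S = E(K, T) = 237; 247 ⊕ 237 = 26.
C6: T = 208, S = E(K, T) = 234; 222 ⊕ 234 = 52.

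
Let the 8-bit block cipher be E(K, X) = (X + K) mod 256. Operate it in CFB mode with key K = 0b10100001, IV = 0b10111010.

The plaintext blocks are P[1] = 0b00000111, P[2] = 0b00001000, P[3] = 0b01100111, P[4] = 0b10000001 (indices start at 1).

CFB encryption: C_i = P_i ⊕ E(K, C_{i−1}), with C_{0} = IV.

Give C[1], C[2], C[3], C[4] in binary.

C[1]: E(K, 0b10111010) = 0b01011011; 0b00000111 ⊕ 0b01011011 = 0b01011100.
C[2]: E(K, 0b01011100) = 0b11111101; 0b00001000 ⊕ 0b11111101 = 0b11110101.
C[3]: E(K, 0b11110101) = 0b10010110; 0b01100111 ⊕ 0b10010110 = 0b11110001.
C[4]: E(K, 0b11110001) = 0b10010010; 0b10000001 ⊕ 0b10010010 = 0b00010011.

C[1] = 0b01011100, C[2] = 0b11110101, C[3] = 0b11110001, C[4] = 0b00010011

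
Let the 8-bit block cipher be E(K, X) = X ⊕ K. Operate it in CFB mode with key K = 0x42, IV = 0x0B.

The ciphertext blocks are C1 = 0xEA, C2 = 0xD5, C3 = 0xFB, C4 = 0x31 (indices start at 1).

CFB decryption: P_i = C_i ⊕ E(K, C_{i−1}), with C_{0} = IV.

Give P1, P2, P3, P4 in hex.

P1: E(K, 0x0B) = 0x49; 0xEA ⊕ 0x49 = 0xA3.
P2: E(K, 0xEA) = 0xA8; 0xD5 ⊕ 0xA8 = 0x7D.
P3: E(K, 0xD5) = 0x97; 0xFB ⊕ 0x97 = 0x6C.
P4: E(K, 0xFB) = 0xB9; 0x31 ⊕ 0xB9 = 0x88.

P1 = 0xA3, P2 = 0x7D, P3 = 0x6C, P4 = 0x88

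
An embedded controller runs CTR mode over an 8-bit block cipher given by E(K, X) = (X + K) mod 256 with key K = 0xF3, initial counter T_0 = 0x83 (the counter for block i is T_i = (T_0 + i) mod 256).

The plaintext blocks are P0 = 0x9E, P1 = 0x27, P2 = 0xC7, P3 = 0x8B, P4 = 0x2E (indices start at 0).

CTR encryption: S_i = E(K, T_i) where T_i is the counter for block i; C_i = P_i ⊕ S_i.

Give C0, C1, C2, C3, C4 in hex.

C0: T = 0x83, S = E(K, T) = 0x76; 0x9E ⊕ 0x76 = 0xE8.
C1: T = 0x84, S = E(K, T) = 0x77; 0x27 ⊕ 0x77 = 0x50.
C2: T = 0x85, S = E(K, T) = 0x78; 0xC7 ⊕ 0x78 = 0xBF.
C3: T = 0x86, S = E(K, T) = 0x79; 0x8B ⊕ 0x79 = 0xF2.
C4: T = 0x87, S = E(K, T) = 0x7A; 0x2E ⊕ 0x7A = 0x54.

C0 = 0xE8, C1 = 0x50, C2 = 0xBF, C3 = 0xF2, C4 = 0x54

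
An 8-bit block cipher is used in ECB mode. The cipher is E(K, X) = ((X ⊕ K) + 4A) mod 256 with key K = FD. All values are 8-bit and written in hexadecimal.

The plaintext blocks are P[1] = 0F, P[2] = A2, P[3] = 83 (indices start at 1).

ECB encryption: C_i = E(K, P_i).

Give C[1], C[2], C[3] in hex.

C[1]: E(K, 0F) = 3C.
C[2]: E(K, A2) = A9.
C[3]: E(K, 83) = C8.

C[1] = 3C, C[2] = A9, C[3] = C8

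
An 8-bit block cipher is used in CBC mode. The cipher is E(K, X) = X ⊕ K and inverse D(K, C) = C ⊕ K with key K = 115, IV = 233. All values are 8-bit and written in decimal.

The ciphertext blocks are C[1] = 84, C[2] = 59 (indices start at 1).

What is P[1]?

CBC decryption: P_i = D(K, C_i) ⊕ C_{i−1}, with C_{0} = IV.
P[1]: D(K, 84) = 39; 39 ⊕ 233 = 206.

P[1] = 206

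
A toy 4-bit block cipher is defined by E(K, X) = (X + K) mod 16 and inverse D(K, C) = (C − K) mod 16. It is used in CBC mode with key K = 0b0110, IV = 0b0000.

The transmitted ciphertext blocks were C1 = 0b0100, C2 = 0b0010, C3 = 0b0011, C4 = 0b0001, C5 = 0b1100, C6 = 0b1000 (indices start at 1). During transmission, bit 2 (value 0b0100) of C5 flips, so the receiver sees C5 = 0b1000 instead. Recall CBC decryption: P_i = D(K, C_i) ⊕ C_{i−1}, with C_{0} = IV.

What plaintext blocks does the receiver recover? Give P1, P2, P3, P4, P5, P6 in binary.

Only C5 changed, to 0b1000. In CBC, a change in C_i garbles P_i and flips the same bit in P_{i+1}. Decrypting the received ciphertext:
P1: D(K, 0b0100) = 0b1110; 0b1110 ⊕ 0b0000 = 0b1110.
P2: D(K, 0b0010) = 0b1100; 0b1100 ⊕ 0b0100 = 0b1000.
P3: D(K, 0b0011) = 0b1101; 0b1101 ⊕ 0b0010 = 0b1111.
P4: D(K, 0b0001) = 0b1011; 0b1011 ⊕ 0b0011 = 0b1000.
P5: D(K, 0b1000) = 0b0010; 0b0010 ⊕ 0b0001 = 0b0011.
P6: D(K, 0b1000) = 0b0010; 0b0010 ⊕ 0b1000 = 0b1010.
Blocks that differ from the original plaintext: P5, P6.

P1 = 0b1110, P2 = 0b1000, P3 = 0b1111, P4 = 0b1000, P5 = 0b0011, P6 = 0b1010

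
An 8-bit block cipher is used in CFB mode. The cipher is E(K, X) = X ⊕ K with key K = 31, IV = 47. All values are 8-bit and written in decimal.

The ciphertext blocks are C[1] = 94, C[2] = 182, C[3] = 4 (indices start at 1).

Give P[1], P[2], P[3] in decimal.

CFB decryption: P_i = C_i ⊕ E(K, C_{i−1}), with C_{0} = IV.
P[1]: E(K, 47) = 48; 94 ⊕ 48 = 110.
P[2]: E(K, 94) = 65; 182 ⊕ 65 = 247.
P[3]: E(K, 182) = 169; 4 ⊕ 169 = 173.

P[1] = 110, P[2] = 247, P[3] = 173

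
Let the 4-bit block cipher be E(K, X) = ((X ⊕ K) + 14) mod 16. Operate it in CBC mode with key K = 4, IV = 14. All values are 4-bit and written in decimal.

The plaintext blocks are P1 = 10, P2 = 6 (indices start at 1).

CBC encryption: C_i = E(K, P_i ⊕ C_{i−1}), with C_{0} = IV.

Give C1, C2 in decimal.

C1: P1 ⊕ 14 = 4; E(K, 4) = 14.
C2: P2 ⊕ 14 = 8; E(K, 8) = 10.

C1 = 14, C2 = 10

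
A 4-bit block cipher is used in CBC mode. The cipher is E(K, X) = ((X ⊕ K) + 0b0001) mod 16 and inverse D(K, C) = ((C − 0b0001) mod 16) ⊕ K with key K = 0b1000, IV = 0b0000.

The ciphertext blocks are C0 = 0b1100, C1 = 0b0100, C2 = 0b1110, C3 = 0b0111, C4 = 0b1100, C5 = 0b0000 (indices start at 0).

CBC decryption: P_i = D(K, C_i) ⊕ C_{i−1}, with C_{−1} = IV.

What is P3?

P3: D(K, 0b0111) = 0b1110; 0b1110 ⊕ 0b1110 = 0b0000.

P3 = 0b0000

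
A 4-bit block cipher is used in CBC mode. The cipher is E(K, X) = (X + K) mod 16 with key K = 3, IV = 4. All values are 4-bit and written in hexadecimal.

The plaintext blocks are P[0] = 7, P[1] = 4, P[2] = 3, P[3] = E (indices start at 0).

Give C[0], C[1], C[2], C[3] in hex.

C[0] = 6, C[1] = 5, C[2] = 9, C[3] = A

CBC encryption: C_i = E(K, P_i ⊕ C_{i−1}), with C_{−1} = IV.
C[0]: P[0] ⊕ 4 = 3; E(K, 3) = 6.
C[1]: P[1] ⊕ 6 = 2; E(K, 2) = 5.
C[2]: P[2] ⊕ 5 = 6; E(K, 6) = 9.
C[3]: P[3] ⊕ 9 = 7; E(K, 7) = A.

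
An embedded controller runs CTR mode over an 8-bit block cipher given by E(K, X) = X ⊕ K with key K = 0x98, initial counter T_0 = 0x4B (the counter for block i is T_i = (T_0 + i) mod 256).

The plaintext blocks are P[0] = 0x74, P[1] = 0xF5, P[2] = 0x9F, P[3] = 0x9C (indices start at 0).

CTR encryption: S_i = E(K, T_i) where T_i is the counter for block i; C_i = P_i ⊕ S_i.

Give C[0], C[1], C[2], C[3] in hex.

C[0]: T = 0x4B, S = E(K, T) = 0xD3; 0x74 ⊕ 0xD3 = 0xA7.
C[1]: T = 0x4C, S = E(K, T) = 0xD4; 0xF5 ⊕ 0xD4 = 0x21.
C[2]: T = 0x4D, S = E(K, T) = 0xD5; 0x9F ⊕ 0xD5 = 0x4A.
C[3]: T = 0x4E, S = E(K, T) = 0xD6; 0x9C ⊕ 0xD6 = 0x4A.

C[0] = 0xA7, C[1] = 0x21, C[2] = 0x4A, C[3] = 0x4A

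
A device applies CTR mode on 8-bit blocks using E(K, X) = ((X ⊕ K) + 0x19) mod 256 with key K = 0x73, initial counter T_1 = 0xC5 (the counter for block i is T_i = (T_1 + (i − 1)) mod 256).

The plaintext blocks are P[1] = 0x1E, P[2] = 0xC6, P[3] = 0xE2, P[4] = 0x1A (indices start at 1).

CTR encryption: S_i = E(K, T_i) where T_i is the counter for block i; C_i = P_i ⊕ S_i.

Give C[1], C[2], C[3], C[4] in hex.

C[1]: T = 0xC5, S = E(K, T) = 0xCF; 0x1E ⊕ 0xCF = 0xD1.
C[2]: T = 0xC6, S = E(K, T) = 0xCE; 0xC6 ⊕ 0xCE = 0x08.
C[3]: T = 0xC7, S = E(K, T) = 0xCD; 0xE2 ⊕ 0xCD = 0x2F.
C[4]: T = 0xC8, S = E(K, T) = 0xD4; 0x1A ⊕ 0xD4 = 0xCE.

C[1] = 0xD1, C[2] = 0x08, C[3] = 0x2F, C[4] = 0xCE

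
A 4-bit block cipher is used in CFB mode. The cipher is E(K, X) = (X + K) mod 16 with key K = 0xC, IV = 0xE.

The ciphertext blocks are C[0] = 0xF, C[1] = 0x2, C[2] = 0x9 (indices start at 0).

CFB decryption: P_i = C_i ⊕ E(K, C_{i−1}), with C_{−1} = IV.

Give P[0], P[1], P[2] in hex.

P[0] = 0x5, P[1] = 0x9, P[2] = 0x7

P[0]: E(K, 0xE) = 0xA; 0xF ⊕ 0xA = 0x5.
P[1]: E(K, 0xF) = 0xB; 0x2 ⊕ 0xB = 0x9.
P[2]: E(K, 0x2) = 0xE; 0x9 ⊕ 0xE = 0x7.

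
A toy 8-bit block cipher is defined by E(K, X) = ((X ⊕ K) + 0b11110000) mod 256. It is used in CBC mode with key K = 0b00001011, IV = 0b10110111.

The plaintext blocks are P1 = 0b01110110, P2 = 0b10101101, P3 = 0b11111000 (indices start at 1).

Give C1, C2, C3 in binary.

CBC encryption: C_i = E(K, P_i ⊕ C_{i−1}), with C_{0} = IV.
C1: P1 ⊕ 0b10110111 = 0b11000001; E(K, 0b11000001) = 0b10111010.
C2: P2 ⊕ 0b10111010 = 0b00010111; E(K, 0b00010111) = 0b00001100.
C3: P3 ⊕ 0b00001100 = 0b11110100; E(K, 0b11110100) = 0b11101111.

C1 = 0b10111010, C2 = 0b00001100, C3 = 0b11101111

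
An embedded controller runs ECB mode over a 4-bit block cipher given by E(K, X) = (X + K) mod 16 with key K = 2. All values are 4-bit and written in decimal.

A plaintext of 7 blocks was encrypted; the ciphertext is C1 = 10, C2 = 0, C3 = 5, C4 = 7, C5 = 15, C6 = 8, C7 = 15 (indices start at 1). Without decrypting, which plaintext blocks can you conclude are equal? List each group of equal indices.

ECB encrypts each block independently with the same key, so equal ciphertext blocks imply equal plaintext blocks.
C5 = C7 = 15, so P5 = P7.

P5 = P7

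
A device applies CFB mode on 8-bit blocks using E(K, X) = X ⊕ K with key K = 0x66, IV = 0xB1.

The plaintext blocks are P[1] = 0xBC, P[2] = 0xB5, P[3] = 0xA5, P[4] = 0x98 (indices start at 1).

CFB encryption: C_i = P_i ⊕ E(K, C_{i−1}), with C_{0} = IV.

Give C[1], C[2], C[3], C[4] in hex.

C[1]: E(K, 0xB1) = 0xD7; 0xBC ⊕ 0xD7 = 0x6B.
C[2]: E(K, 0x6B) = 0x0D; 0xB5 ⊕ 0x0D = 0xB8.
C[3]: E(K, 0xB8) = 0xDE; 0xA5 ⊕ 0xDE = 0x7B.
C[4]: E(K, 0x7B) = 0x1D; 0x98 ⊕ 0x1D = 0x85.

C[1] = 0x6B, C[2] = 0xB8, C[3] = 0x7B, C[4] = 0x85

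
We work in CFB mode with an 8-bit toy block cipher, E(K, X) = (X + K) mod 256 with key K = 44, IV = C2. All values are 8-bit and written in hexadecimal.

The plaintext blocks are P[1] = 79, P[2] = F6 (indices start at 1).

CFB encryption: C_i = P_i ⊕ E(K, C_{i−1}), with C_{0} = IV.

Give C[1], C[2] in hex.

C[1]: E(K, C2) = 06; 79 ⊕ 06 = 7F.
C[2]: E(K, 7F) = C3; F6 ⊕ C3 = 35.

C[1] = 7F, C[2] = 35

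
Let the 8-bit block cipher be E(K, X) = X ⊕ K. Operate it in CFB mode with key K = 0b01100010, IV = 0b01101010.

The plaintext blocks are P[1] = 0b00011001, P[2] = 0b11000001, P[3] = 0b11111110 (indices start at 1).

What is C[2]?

CFB encryption: C_i = P_i ⊕ E(K, C_{i−1}), with C_{0} = IV.
C[1]: E(K, 0b01101010) = 0b00001000; 0b00011001 ⊕ 0b00001000 = 0b00010001.
C[2]: E(K, 0b00010001) = 0b01110011; 0b11000001 ⊕ 0b01110011 = 0b10110010.

C[2] = 0b10110010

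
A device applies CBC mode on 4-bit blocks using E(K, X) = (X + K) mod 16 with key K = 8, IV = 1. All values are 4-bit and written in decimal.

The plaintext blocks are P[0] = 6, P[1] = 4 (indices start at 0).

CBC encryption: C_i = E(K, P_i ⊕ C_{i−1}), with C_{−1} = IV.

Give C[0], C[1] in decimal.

C[0] = 15, C[1] = 3

C[0]: P[0] ⊕ 1 = 7; E(K, 7) = 15.
C[1]: P[1] ⊕ 15 = 11; E(K, 11) = 3.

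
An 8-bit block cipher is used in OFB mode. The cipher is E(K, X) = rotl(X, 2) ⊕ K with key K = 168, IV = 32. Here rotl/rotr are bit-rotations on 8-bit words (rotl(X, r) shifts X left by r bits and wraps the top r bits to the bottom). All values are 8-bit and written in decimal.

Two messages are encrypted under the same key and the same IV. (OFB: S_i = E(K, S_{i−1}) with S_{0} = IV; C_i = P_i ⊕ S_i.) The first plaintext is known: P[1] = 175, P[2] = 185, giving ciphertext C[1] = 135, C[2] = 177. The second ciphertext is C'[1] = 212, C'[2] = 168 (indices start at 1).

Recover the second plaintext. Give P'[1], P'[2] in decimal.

In OFB with a reused IV, both messages share the same keystream S_i, so C_i ⊕ C'_i = P_i ⊕ P'_i and thus P'_i = P_i ⊕ C_i ⊕ C'_i.
P'[1]: 175 ⊕ 135 ⊕ 212 = 252.
P'[2]: 185 ⊕ 177 ⊕ 168 = 160.

P'[1] = 252, P'[2] = 160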